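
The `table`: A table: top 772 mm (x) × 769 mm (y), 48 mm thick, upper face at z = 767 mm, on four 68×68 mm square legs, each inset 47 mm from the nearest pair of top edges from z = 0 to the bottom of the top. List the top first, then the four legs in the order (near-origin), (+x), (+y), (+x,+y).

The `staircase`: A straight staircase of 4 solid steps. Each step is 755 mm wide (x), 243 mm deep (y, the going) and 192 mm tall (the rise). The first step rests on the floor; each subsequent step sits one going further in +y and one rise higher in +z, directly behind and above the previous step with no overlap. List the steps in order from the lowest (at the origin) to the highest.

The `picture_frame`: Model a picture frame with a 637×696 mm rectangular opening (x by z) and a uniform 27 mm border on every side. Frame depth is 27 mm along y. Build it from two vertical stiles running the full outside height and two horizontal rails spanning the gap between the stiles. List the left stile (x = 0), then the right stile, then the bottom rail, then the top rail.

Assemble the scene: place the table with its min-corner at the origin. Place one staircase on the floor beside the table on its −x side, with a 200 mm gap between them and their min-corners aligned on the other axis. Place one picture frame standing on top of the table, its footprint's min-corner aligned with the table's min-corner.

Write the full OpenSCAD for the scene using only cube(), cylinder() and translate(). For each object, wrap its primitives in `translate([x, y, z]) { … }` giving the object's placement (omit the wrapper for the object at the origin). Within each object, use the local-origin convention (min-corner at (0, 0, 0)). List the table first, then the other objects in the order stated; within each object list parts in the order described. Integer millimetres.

translate([0, 0, 719]) cube([772, 769, 48]);
translate([47, 47, 0]) cube([68, 68, 719]);
translate([657, 47, 0]) cube([68, 68, 719]);
translate([47, 654, 0]) cube([68, 68, 719]);
translate([657, 654, 0]) cube([68, 68, 719]);
translate([-955, 0, 0]) {
  cube([755, 243, 192]);
  translate([0, 243, 192]) cube([755, 243, 192]);
  translate([0, 486, 384]) cube([755, 243, 192]);
  translate([0, 729, 576]) cube([755, 243, 192]);
}
translate([0, 0, 767]) {
  cube([27, 27, 750]);
  translate([664, 0, 0]) cube([27, 27, 750]);
  translate([27, 0, 0]) cube([637, 27, 27]);
  translate([27, 0, 723]) cube([637, 27, 27]);
}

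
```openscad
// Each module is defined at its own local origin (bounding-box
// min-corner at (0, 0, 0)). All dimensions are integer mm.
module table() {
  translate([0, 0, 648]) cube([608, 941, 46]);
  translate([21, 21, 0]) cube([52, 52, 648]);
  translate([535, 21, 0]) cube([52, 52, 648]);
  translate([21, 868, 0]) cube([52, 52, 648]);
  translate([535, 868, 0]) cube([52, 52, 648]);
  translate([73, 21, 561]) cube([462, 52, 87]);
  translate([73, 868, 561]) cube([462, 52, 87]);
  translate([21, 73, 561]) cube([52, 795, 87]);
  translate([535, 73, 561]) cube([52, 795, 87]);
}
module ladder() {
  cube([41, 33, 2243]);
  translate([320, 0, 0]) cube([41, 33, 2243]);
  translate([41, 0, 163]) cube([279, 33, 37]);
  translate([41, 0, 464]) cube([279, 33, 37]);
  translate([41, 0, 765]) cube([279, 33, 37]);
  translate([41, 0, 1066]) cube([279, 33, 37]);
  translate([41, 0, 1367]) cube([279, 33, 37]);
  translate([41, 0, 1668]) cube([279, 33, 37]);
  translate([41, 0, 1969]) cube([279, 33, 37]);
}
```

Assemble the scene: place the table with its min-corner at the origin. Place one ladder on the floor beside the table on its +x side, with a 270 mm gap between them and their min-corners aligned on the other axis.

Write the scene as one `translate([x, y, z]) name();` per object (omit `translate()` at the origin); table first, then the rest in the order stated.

table();
translate([878, 0, 0]) ladder();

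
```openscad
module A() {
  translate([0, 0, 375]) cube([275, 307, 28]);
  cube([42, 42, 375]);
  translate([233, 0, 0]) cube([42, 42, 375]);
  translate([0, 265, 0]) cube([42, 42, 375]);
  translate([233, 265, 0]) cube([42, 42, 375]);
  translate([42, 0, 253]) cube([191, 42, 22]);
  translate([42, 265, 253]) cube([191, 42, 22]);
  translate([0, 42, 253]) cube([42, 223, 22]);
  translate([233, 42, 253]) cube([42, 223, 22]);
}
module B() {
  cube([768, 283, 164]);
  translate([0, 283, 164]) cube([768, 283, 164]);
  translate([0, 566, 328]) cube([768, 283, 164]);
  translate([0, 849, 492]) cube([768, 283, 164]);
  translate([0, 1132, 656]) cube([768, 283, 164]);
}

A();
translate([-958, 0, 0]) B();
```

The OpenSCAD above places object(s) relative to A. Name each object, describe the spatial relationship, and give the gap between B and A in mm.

A is a stool. B is a staircase. The staircase is on the floor beside the stool on its −x side. The gap between the staircase and the stool is 190 mm.

The staircase's nearest face is 190 mm from the stool's −x face.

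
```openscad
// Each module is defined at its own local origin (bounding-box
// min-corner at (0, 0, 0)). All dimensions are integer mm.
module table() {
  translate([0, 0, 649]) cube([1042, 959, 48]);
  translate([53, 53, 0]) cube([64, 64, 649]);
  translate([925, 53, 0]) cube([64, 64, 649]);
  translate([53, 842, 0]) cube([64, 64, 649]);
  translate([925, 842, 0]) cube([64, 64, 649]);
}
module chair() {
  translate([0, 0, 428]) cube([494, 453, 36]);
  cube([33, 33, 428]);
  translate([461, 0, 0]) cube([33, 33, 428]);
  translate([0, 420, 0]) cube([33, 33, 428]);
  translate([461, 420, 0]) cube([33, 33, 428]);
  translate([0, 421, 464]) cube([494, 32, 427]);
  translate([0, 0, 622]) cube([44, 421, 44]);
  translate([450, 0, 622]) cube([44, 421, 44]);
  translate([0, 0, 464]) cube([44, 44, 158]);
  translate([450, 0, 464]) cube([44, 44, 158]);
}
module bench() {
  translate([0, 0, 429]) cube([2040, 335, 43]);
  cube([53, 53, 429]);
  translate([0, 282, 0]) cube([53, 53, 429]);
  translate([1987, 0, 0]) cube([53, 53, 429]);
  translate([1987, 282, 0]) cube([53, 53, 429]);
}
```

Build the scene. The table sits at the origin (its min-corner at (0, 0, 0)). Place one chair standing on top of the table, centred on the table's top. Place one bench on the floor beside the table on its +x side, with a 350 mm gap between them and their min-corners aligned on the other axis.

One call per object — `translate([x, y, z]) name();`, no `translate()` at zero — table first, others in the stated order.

table();
translate([274, 253, 697]) chair();
translate([1392, 0, 0]) bench();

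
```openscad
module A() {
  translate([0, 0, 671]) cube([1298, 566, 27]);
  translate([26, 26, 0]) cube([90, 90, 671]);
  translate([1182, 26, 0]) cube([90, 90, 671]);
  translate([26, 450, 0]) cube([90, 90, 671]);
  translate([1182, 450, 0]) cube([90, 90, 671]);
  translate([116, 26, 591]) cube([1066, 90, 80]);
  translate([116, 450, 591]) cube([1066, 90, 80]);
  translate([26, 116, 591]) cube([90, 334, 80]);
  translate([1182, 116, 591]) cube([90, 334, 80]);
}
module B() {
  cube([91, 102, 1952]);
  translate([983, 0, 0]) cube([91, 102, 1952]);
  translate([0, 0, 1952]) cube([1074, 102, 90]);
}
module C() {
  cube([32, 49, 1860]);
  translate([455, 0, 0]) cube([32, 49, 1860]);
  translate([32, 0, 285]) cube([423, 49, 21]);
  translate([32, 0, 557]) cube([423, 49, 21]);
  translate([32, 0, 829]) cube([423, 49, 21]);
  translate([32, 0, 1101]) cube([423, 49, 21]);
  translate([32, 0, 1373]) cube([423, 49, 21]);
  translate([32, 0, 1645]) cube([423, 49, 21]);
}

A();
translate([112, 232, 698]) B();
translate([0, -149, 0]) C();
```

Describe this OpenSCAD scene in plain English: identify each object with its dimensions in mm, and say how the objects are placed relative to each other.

A is a table: top 1298 mm (x) × 566 mm (y), 27 mm thick, upper face at z = 698 mm, on four 90×90 mm square legs, each inset 26 mm from the nearest pair of top edges, running from z = 0 to the bottom of the top. Four apron rails, 90 mm thick and 80 mm tall, run between adjacent legs with their top edges flush with the underside of the top and their outer faces flush with the legs' outer faces.

B is a rectangular door frame: two vertical jambs of 91×102 mm section, 1952 mm tall, with a clear opening 892 mm wide between their inner faces. A header 90 mm tall and 102 mm deep lies on top of the jambs and spans the full outside width.

C is a wooden ladder with two side rails of 32×49 mm section and 1860 mm height, set 487 mm apart overall. Between them run 6 rectangular rungs (49 mm deep, 21 mm thick), front faces flush with the rails' −y face. The bottom of the first rung is 285 mm above the floor and each subsequent rung is 272 mm higher than the one below.

The door frame is on top of the table, centred. The ladder is on the floor beside the table on its −y side.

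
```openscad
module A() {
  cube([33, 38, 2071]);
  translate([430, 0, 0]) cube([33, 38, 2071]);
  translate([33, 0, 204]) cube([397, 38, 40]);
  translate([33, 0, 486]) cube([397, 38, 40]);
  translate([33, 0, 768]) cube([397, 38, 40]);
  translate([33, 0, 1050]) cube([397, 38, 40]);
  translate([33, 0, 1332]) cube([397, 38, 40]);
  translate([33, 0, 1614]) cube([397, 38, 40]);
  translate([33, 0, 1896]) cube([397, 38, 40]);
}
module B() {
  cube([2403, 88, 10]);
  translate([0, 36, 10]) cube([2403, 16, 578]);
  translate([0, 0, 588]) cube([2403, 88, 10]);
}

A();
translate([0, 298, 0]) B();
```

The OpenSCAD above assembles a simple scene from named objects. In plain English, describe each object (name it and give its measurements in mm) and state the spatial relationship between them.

A is a wooden ladder with two side rails of 33×38 mm section and 2071 mm height, set 463 mm apart overall. Between them run 7 rectangular rungs (38 mm deep, 40 mm thick), front faces flush with the rails' −y face. The bottom of the first rung is 204 mm above the floor and each subsequent rung is 282 mm higher than the one below.

B is an I-beam lying along x, 2403 mm long. Overall section height 598 mm. Two flanges 88 mm wide (y) and 10 mm thick, one on the floor and one at the top; a web 16 mm thick runs between them, centred on the flange width.

The I-beam is on the floor beside the ladder on its +y side.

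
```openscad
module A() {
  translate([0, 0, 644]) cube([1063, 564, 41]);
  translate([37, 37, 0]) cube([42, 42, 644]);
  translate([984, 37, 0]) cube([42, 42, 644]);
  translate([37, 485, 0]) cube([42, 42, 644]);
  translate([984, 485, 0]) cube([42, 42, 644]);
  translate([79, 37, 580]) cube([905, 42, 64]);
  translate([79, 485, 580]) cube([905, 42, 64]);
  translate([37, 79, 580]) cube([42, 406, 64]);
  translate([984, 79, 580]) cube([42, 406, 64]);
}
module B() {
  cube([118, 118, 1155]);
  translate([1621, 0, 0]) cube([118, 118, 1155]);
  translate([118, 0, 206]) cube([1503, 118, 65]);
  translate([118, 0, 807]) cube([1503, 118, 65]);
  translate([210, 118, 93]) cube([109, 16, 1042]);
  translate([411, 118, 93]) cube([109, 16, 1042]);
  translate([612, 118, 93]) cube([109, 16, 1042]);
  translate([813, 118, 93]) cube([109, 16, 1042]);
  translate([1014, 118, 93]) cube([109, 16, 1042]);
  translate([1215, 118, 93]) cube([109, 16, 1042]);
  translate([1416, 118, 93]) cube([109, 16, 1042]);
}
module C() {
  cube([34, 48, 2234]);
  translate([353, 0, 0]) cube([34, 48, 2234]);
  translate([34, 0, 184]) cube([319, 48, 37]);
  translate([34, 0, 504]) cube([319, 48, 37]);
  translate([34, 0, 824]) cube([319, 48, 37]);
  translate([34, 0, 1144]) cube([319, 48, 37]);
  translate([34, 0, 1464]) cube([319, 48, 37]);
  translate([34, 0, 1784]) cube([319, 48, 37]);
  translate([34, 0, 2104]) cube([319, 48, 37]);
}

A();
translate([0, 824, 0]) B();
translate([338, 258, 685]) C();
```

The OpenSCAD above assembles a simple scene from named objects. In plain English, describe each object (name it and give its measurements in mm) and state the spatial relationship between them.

A is a table with a 1063×564 mm rectangular top, 41 mm thick, top surface at z = 685 mm, supported by four 42×42 mm square legs, each inset 37 mm from the nearest pair of top edges, running from the floor. Four apron rails, 42 mm thick and 64 mm tall, run between adjacent legs with their top edges flush with the underside of the top and their outer faces flush with the legs' outer faces.

B is a fence section. Two 118×118 mm posts, 1155 mm tall, stand on the floor with a clear span of 1503 mm between their inner faces. Two horizontal rails of 118×65 mm section span the gap between the posts with their undersides at z = 206 mm and z = 807 mm, flush with the posts' −y face. 7 pickets, each 109 mm wide, 16 mm thick and 1042 mm tall, are fixed to the +y face of the rails with their bottoms at z = 93 mm, evenly spaced across the span with equal gaps (rounded down to the nearest mm) at the −x end and between each pair — any rounding remainder accumulates at the +x end.

C is a wooden ladder with two side rails of 34×48 mm section and 2234 mm height, set 387 mm apart overall. Between them run 7 rectangular rungs (48 mm deep, 37 mm thick), front faces flush with the rails' −y face. The bottom of the first rung is 184 mm above the floor and each subsequent rung is 320 mm higher than the one below.

The fence section is on the floor beside the table on its +y side. The ladder is on top of the table, centred.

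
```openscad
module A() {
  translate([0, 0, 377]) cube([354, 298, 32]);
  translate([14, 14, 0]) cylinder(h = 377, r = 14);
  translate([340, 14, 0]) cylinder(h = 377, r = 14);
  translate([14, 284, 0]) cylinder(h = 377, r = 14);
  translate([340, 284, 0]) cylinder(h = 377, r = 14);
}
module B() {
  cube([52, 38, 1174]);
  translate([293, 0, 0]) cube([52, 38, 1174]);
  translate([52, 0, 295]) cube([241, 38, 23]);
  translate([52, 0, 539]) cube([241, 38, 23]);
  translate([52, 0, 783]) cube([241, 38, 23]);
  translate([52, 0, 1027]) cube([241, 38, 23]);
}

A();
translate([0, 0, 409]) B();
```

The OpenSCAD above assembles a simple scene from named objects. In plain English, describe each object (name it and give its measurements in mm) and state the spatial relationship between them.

A is a four-legged stool. The seat is a 354×298×32 mm slab whose top surface is at z = 409 mm; four round legs, each 28 mm in diameter, run from the floor (z = 0) to the underside of the seat, each leg's axis is inset half a diameter from the nearest pair of seat edges (so the leg's bounding box is flush with the corner).

B is a wooden ladder with two side rails of 52×38 mm section and 1174 mm height, set 345 mm apart overall. Between them run 4 rectangular rungs (38 mm deep, 23 mm thick), front faces flush with the rails' −y face. The bottom of the first rung is 295 mm above the floor and each subsequent rung is 244 mm higher than the one below.

The ladder is on top of the stool.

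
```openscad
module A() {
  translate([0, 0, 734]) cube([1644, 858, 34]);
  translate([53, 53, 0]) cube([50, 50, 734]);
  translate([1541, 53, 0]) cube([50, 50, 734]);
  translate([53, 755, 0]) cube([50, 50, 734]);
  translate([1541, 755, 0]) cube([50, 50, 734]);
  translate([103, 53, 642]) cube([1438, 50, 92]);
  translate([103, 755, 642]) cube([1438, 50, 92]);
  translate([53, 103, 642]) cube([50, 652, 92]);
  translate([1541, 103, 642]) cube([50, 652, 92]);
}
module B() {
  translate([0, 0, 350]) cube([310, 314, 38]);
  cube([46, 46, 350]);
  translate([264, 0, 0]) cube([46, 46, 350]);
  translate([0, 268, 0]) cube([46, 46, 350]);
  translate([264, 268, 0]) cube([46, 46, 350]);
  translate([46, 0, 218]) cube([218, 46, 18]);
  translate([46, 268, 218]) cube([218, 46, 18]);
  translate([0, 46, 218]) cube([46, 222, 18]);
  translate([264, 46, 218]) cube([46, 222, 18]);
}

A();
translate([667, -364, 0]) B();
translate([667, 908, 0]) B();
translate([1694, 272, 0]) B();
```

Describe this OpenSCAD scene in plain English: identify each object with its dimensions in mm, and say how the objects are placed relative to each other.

A is a table with a 1644×858 mm rectangular top, 34 mm thick, top surface at z = 768 mm, supported by four 50×50 mm square legs, each inset 53 mm from the nearest pair of top edges, running from the floor. Four apron rails, 50 mm thick and 92 mm tall, run between adjacent legs with their top edges flush with the underside of the top and their outer faces flush with the legs' outer faces.

B is a simple wooden stool: a rectangular seat 310 mm (x) by 314 mm (y), 38 mm thick, top face at z = 388 mm, on four square legs, each 46×46 mm in cross-section. The legs rest on z = 0, each flush with a corner of the seat. Four stretchers, 46 mm wide and 18 mm tall, connect adjacent legs with their undersides at z = 218 mm, each running between the inner faces of the legs it joins and aligned with the legs' outer faces on the other axis.

Three stools sit around the table at the −y, +y, +x sides.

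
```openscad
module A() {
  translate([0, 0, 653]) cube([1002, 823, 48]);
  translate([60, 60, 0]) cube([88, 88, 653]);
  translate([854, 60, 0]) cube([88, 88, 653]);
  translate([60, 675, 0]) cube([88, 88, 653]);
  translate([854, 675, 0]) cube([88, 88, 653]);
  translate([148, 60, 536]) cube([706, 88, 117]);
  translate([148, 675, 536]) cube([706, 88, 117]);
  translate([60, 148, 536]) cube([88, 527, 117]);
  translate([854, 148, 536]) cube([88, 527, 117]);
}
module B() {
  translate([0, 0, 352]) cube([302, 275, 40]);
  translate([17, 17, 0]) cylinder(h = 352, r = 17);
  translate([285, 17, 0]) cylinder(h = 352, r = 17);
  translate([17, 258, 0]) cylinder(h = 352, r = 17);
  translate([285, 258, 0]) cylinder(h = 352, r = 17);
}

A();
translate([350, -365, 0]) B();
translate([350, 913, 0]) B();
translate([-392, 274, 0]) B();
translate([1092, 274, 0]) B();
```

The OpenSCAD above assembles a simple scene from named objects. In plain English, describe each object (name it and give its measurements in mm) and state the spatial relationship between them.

A is a table with a 1002×823 mm rectangular top, 48 mm thick, top surface at z = 701 mm, supported by four 88×88 mm square legs, each inset 60 mm from the nearest pair of top edges, running from the floor. Four apron rails, 88 mm thick and 117 mm tall, run between adjacent legs with their top edges flush with the underside of the top and their outer faces flush with the legs' outer faces.

B is a four-legged stool. The seat is a 302×275×40 mm slab whose top surface is at z = 392 mm; four round legs, each 34 mm in diameter, run from the floor (z = 0) to the underside of the seat, each leg's axis is inset half a diameter from the nearest pair of seat edges (so the leg's bounding box is flush with the corner).

Four stools sit around the table at the −y, +y, −x, +x sides.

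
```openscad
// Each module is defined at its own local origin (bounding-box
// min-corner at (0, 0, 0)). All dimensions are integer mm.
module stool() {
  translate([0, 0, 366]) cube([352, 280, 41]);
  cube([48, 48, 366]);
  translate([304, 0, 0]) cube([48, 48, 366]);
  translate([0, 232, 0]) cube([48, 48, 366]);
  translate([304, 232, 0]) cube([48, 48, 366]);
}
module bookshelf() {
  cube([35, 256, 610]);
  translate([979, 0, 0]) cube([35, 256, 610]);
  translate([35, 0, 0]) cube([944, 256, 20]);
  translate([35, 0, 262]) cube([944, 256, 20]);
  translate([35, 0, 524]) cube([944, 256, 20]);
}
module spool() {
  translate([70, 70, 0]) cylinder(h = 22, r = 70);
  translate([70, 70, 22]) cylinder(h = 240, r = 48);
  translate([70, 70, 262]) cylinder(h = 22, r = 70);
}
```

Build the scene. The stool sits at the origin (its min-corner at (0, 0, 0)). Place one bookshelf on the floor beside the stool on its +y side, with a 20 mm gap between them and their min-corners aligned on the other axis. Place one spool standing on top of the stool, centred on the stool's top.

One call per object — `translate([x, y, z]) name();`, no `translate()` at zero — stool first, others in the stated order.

stool();
translate([0, 300, 0]) bookshelf();
translate([106, 70, 407]) spool();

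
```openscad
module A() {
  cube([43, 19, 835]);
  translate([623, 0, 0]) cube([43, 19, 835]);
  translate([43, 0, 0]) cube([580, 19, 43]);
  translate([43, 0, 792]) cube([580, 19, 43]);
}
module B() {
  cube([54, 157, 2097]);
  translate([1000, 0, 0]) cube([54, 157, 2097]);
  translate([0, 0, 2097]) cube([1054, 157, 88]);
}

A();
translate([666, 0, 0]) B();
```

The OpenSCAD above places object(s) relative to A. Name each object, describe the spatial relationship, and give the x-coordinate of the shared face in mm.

A is a picture frame. B is a door frame. The door frame is against the picture frame's +x side, with their −y faces flush. The x-coordinate of the shared face is 666 mm.

The picture frame's +x face and the door frame's −x face are both at x = 666 mm.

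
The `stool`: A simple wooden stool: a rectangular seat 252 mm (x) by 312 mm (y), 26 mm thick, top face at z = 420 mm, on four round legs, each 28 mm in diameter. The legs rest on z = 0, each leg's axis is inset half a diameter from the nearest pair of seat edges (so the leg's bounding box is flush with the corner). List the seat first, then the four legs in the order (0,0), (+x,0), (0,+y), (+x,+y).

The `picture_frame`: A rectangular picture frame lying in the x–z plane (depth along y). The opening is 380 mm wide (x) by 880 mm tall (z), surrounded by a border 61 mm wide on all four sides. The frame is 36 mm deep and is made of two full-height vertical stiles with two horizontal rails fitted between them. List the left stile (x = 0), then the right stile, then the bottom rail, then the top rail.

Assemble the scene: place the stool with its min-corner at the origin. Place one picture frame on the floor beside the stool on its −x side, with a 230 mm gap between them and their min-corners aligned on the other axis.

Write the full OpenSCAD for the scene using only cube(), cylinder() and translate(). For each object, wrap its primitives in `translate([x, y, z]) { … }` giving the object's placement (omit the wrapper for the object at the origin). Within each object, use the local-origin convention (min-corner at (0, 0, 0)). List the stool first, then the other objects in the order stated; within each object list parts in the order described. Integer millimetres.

translate([0, 0, 394]) cube([252, 312, 26]);
translate([14, 14, 0]) cylinder(h = 394, r = 14);
translate([238, 14, 0]) cylinder(h = 394, r = 14);
translate([14, 298, 0]) cylinder(h = 394, r = 14);
translate([238, 298, 0]) cylinder(h = 394, r = 14);
translate([-732, 0, 0]) {
  cube([61, 36, 1002]);
  translate([441, 0, 0]) cube([61, 36, 1002]);
  translate([61, 0, 0]) cube([380, 36, 61]);
  translate([61, 0, 941]) cube([380, 36, 61]);
}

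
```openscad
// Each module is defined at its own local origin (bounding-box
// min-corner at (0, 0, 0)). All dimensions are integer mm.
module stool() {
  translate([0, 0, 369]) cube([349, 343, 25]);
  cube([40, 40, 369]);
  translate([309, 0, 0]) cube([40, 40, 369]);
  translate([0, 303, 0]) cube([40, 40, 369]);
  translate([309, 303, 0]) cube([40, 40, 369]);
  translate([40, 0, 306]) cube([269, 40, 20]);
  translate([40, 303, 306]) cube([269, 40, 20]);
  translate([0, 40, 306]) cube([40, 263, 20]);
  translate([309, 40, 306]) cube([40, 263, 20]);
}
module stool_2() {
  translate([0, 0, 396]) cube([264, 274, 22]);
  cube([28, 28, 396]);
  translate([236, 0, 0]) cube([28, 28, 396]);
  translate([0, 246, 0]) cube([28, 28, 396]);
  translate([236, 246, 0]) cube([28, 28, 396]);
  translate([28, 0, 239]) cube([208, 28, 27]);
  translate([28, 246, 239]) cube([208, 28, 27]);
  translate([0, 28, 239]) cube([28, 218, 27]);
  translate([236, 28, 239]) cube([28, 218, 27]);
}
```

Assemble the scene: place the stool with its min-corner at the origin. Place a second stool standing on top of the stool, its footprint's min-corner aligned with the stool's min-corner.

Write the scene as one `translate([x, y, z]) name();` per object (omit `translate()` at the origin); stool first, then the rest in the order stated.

stool();
translate([0, 0, 394]) stool_2();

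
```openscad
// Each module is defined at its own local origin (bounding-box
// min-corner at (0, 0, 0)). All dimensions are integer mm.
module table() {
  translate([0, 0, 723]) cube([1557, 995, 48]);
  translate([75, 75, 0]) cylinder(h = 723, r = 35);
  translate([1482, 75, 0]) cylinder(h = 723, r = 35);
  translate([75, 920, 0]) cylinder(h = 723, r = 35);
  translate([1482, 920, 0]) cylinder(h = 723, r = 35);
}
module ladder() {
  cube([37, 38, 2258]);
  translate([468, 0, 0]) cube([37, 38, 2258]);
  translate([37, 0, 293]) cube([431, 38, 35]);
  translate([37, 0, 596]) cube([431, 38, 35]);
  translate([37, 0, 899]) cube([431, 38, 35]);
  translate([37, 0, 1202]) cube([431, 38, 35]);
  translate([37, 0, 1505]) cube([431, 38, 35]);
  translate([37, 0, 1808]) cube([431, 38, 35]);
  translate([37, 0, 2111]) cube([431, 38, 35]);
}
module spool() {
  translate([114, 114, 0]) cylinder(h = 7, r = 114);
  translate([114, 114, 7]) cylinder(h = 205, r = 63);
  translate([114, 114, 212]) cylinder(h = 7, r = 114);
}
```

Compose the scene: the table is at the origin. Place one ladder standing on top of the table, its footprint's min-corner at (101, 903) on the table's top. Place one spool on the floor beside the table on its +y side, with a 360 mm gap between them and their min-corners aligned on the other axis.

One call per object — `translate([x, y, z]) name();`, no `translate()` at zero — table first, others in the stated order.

table();
translate([101, 903, 771]) ladder();
translate([0, 1355, 0]) spool();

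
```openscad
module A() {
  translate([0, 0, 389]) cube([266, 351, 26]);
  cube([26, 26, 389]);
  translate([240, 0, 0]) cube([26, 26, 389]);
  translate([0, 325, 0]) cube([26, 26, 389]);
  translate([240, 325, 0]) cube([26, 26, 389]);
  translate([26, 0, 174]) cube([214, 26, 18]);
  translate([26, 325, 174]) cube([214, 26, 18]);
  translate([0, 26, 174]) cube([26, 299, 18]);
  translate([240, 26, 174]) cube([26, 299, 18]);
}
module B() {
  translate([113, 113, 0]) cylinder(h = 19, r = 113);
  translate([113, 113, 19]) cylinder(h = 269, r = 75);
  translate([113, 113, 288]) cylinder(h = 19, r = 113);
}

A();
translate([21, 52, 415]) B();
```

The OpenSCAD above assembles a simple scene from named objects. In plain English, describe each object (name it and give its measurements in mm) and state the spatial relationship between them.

A is a simple wooden stool: a rectangular seat 266 mm (x) by 351 mm (y), 26 mm thick, top face at z = 415 mm, on four square legs, each 26×26 mm in cross-section. The legs rest on z = 0, each flush with a corner of the seat. Four stretchers, 26 mm wide and 18 mm tall, connect adjacent legs with their undersides at z = 174 mm, each running between the inner faces of the legs it joins and aligned with the legs' outer faces on the other axis.

B is a spool: two coaxial disc flanges of radius 113 mm and thickness 19 mm, joined by a core cylinder of radius 75 mm and height 269 mm. The lower flange rests on z = 0 and the three cylinders share a vertical axis.

The spool is on top of the stool.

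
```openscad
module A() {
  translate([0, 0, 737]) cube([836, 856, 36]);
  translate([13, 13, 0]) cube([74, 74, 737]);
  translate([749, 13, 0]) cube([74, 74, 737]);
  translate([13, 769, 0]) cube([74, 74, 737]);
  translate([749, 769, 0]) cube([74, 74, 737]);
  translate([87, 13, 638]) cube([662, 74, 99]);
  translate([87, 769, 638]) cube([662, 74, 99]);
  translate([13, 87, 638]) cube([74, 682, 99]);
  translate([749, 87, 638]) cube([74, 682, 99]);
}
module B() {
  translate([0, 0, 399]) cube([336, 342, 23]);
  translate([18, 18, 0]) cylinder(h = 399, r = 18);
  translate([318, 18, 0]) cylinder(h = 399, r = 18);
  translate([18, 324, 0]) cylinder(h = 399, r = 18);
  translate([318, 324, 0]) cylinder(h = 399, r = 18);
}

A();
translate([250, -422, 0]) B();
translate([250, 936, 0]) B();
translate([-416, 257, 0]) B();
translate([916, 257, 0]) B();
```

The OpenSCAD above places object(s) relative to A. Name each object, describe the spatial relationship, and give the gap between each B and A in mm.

A is a table. B is a stool. Four stools sit around the table at the −y, +y, −x, +x sides. The gap between each stool and the table is 80 mm.

Each stool's nearest face is 80 mm from the table's bounding box.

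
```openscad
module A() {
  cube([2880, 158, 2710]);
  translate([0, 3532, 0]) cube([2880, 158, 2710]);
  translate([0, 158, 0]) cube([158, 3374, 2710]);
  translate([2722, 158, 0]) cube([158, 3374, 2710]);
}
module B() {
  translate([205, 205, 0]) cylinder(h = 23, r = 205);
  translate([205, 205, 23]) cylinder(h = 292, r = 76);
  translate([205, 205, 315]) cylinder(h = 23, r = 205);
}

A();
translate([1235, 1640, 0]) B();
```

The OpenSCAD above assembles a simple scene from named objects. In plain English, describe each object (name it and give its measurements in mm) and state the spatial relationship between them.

A is the wall frame of a small rectangular building: four walls, each 2710 mm tall and 158 mm thick, enclosing a footprint 2880 mm (x) by 3690 mm (y) outside-to-outside, with no floor or roof. The front and back walls (the −y and +y sides) span the full width; the two side walls fit between them.

B is a spool: two coaxial disc flanges of radius 205 mm and thickness 23 mm, joined by a core cylinder of radius 76 mm and height 292 mm. The lower flange rests on z = 0 and the three cylinders share a vertical axis.

The spool sits inside the house frame, centred.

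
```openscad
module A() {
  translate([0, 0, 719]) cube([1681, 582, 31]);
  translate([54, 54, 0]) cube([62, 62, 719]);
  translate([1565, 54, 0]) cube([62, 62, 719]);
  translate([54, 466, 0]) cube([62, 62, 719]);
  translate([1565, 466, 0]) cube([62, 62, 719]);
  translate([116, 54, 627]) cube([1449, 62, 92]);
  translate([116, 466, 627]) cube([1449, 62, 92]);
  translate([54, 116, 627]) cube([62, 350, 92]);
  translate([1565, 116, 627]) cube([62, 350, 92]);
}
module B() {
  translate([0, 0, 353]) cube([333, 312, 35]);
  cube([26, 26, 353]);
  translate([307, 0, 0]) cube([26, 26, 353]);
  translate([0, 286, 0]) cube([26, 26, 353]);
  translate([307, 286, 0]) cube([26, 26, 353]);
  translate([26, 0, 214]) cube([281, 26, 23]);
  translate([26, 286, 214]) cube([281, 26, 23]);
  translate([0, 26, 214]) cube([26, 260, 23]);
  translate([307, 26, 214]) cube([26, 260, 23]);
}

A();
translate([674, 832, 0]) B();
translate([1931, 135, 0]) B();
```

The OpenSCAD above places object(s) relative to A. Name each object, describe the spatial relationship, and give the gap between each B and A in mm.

Each stool's nearest face is 250 mm from the table's bounding box.

A is a table. B is a stool. Two stools sit around the table at the +y, +x sides. The gap between each stool and the table is 250 mm.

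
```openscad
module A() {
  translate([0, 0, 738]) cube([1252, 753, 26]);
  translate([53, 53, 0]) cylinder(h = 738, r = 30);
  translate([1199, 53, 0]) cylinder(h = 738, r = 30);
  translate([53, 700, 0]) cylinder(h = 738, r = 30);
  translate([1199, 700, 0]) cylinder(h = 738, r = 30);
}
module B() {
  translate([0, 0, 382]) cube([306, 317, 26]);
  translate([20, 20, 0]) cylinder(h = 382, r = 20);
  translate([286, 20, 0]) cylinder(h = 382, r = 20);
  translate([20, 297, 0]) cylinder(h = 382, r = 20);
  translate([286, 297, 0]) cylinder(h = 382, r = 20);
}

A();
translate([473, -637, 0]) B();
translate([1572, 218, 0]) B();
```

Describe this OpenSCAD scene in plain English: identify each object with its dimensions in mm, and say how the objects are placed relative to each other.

A is a table with a 1252×753 mm rectangular top, 26 mm thick, top surface at z = 764 mm, supported by four round legs of 60 mm diameter, each leg's bounding box inset 23 mm from the nearest pair of top edges, running from the floor.

B is a simple wooden stool: a rectangular seat 306 mm (x) by 317 mm (y), 26 mm thick, top face at z = 408 mm, on four round legs, each 40 mm in diameter. The legs rest on z = 0, each leg's axis is inset half a diameter from the nearest pair of seat edges (so the leg's bounding box is flush with the corner).

Two stools sit around the table at the −y, +x sides.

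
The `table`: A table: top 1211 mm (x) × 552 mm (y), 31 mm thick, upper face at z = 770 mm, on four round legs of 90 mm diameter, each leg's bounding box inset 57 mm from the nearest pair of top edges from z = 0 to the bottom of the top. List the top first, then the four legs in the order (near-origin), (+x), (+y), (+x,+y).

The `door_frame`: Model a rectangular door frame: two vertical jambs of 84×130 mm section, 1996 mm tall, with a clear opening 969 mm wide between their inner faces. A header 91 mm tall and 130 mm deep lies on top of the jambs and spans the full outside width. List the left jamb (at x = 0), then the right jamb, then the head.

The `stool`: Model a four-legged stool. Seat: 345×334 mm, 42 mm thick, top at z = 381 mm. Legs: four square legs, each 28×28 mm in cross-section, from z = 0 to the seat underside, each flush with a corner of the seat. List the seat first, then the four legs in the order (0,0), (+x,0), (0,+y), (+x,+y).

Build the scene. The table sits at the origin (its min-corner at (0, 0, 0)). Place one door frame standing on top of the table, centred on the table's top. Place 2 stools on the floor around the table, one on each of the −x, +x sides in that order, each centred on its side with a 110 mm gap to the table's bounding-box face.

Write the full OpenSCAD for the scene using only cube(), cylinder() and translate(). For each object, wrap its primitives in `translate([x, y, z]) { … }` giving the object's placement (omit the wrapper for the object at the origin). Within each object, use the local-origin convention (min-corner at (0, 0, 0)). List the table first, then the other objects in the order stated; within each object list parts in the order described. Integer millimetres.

translate([0, 0, 739]) cube([1211, 552, 31]);
translate([102, 102, 0]) cylinder(h = 739, r = 45);
translate([1109, 102, 0]) cylinder(h = 739, r = 45);
translate([102, 450, 0]) cylinder(h = 739, r = 45);
translate([1109, 450, 0]) cylinder(h = 739, r = 45);
translate([37, 211, 770]) {
  cube([84, 130, 1996]);
  translate([1053, 0, 0]) cube([84, 130, 1996]);
  translate([0, 0, 1996]) cube([1137, 130, 91]);
}
translate([-455, 109, 0]) {
  translate([0, 0, 339]) cube([345, 334, 42]);
  cube([28, 28, 339]);
  translate([317, 0, 0]) cube([28, 28, 339]);
  translate([0, 306, 0]) cube([28, 28, 339]);
  translate([317, 306, 0]) cube([28, 28, 339]);
}
translate([1321, 109, 0]) {
  translate([0, 0, 339]) cube([345, 334, 42]);
  cube([28, 28, 339]);
  translate([317, 0, 0]) cube([28, 28, 339]);
  translate([0, 306, 0]) cube([28, 28, 339]);
  translate([317, 306, 0]) cube([28, 28, 339]);
}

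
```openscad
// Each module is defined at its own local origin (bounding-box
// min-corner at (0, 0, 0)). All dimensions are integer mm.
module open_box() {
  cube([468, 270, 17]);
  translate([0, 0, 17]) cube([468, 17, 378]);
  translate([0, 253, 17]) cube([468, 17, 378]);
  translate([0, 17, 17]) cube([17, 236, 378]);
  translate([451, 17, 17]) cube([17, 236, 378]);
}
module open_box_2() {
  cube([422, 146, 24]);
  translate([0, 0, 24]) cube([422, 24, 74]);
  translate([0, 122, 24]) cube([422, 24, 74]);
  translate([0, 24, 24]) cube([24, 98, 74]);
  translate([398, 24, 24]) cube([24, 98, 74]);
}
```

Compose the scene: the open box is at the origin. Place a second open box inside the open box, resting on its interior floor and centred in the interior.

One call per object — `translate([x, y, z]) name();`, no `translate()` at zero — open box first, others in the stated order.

open_box();
translate([23, 62, 17]) open_box_2();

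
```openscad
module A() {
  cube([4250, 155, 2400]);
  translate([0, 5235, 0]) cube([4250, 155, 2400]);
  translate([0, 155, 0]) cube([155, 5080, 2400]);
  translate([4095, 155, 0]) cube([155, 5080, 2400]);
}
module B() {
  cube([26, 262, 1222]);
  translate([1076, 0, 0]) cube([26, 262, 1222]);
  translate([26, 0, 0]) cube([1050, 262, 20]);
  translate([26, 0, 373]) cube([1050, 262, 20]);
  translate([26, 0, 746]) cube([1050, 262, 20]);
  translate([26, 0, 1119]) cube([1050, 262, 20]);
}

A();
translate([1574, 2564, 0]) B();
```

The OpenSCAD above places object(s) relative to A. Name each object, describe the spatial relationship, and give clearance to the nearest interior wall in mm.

A is a house frame. B is a bookshelf. The bookshelf sits inside the house frame, centred. The clearance to the nearest interior wall is 1419 mm.

Clearances: x = 1419, y = 2409; minimum 1419 mm.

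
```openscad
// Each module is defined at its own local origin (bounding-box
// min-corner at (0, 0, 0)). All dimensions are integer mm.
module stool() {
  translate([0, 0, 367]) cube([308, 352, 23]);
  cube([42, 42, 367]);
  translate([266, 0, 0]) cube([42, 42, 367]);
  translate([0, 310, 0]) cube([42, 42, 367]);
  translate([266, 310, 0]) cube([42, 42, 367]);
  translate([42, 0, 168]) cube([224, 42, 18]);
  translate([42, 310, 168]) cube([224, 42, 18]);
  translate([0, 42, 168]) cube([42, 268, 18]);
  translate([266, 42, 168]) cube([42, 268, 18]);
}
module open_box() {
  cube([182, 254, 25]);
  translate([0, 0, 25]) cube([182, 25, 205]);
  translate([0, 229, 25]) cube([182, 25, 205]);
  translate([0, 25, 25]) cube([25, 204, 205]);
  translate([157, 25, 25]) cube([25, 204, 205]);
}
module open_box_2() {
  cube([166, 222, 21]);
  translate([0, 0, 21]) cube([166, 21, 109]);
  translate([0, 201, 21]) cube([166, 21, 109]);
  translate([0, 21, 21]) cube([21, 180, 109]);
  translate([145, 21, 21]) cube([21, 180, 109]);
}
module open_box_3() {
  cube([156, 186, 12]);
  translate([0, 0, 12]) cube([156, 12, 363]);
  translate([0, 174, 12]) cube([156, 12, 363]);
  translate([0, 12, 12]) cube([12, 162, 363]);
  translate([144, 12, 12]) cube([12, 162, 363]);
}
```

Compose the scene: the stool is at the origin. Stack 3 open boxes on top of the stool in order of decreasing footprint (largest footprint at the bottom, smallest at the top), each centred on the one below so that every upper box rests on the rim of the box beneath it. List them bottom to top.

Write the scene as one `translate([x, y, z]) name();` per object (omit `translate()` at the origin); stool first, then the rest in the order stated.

stool();
translate([63, 49, 390]) open_box();
translate([71, 65, 620]) open_box_2();
translate([76, 83, 750]) open_box_3();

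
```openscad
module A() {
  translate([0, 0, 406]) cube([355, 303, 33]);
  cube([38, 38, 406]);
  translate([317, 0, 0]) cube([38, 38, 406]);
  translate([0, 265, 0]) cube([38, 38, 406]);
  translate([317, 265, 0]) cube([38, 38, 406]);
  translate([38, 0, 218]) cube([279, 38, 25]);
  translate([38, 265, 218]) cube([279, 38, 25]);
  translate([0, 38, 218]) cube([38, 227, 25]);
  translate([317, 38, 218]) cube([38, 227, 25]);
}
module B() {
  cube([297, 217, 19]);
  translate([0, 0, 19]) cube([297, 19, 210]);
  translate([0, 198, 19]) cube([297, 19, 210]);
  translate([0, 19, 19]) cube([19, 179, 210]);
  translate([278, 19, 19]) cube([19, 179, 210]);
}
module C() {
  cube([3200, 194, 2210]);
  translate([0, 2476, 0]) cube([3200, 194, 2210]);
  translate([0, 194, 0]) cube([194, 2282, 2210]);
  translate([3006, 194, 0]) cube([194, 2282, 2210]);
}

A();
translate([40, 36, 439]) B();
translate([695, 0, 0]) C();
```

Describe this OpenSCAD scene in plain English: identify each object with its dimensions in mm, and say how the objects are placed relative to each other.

A is a four-legged stool. The seat is 355×303 mm, 33 mm thick, top at z = 439 mm. It stands on four square legs, each 38×38 mm in cross-section, from z = 0 to the seat underside, each flush with a corner of the seat. Four stretchers, 38 mm wide and 25 mm tall, connect adjacent legs with their undersides at z = 218 mm, each running between the inner faces of the legs it joins and aligned with the legs' outer faces on the other axis.

B is an open-topped rectangular box: outside dimensions 297×217×229 mm, with a uniform wall and base thickness of 19 mm. The base is a full 297×217 slab on the floor; four walls sit on top of the base. The front and back walls (the −y and +y sides) span the full width; the two side walls fit between them.

C is the wall frame of a small rectangular building: four walls, each 2210 mm tall and 194 mm thick, enclosing a footprint 3200 mm (x) by 2670 mm (y) outside-to-outside, with no floor or roof. The front and back walls (the −y and +y sides) span the full width; the two side walls fit between them.

The open box is on top of the stool. The house frame is on the floor beside the stool on its +x side.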